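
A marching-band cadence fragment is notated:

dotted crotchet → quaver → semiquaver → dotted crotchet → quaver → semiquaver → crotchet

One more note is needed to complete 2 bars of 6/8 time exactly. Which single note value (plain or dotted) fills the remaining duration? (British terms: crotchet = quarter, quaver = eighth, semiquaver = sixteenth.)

eighth note

2 bars of 6/8 = 24 sixteenth notes.
Each duration in sixteenth notes: dotted crotchet = 6; quaver = 2; semiquaver = 1; dotted crotchet = 6; quaver = 2; semiquaver = 1; crotchet = 4.
Altogether 6 + 2 + 1 + 6 + 2 + 1 + 4 = 22.
Remaining: 24 − 22 = 2 sixteenth notes, which is a eighth note.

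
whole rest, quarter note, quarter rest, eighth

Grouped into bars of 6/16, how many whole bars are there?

4

One bar of 6/16 = 3 eighth notes.
Express everything in eighth notes: whole rest = 8; quarter note = 2; quarter rest = 2; eighth = 1.
Sum: 8 + 2 + 2 + 1 = 13.
13 ÷ 3 = 4 complete bars with 1 left over.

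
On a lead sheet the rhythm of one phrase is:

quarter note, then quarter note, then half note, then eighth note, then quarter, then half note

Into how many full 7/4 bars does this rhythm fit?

1

One bar of 7/4 = 14 eighth notes.
Convert each value to eighth notes: quarter note = 2; quarter note = 2; half note = 4; eighth note = 1; quarter = 2; half note = 4.
Sum: 2 + 2 + 4 + 1 + 2 + 4 = 15.
15 ÷ 14 = 1 complete bar with 1 left over.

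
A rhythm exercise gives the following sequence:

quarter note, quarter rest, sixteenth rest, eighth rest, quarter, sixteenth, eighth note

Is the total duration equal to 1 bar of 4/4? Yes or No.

One bar of 4/4 = 16 sixteenth notes.
Each duration in sixteenth notes: quarter note = 4; quarter rest = 4; sixteenth rest = 1; eighth rest = 2; quarter = 4; sixteenth = 1; eighth note = 2.
Sum: 4 + 4 + 1 + 2 + 4 + 1 + 2 = 18.
18 exceeds 16, so the answer is No.

No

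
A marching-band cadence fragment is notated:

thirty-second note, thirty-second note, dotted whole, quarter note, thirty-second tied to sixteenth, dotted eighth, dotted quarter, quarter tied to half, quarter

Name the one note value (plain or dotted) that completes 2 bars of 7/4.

thirty-second note

2 bars of 7/4 = 112 thirty-second notes.
In thirty-second notes: thirty-second note = 1; thirty-second note = 1; dotted whole = 48; quarter note = 8; thirty-second tied to sixteenth (thirty-second + sixteenth) = 3; dotted eighth = 6; dotted quarter = 12; quarter tied to half (quarter + half) = 24; quarter = 8.
Altogether 1 + 1 + 48 + 8 + 3 + 6 + 12 + 24 + 8 = 111.
Remaining: 112 − 111 = 1 thirty-second note, which is a thirty-second note.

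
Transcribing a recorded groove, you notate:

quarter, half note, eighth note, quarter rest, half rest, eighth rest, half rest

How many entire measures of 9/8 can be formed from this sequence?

2

One bar of 9/8 = 9 eighth notes.
Working in eighth notes: quarter = 2; half note = 4; eighth note = 1; quarter rest = 2; half rest = 4; eighth rest = 1; half rest = 4.
Total: 2 + 4 + 1 + 2 + 4 + 1 + 4 = 18.
18 ÷ 9 = 2 complete bars with 0 left over.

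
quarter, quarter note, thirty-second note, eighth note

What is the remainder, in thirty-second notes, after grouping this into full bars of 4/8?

5

One bar of 4/8 = 16 thirty-second notes.
In thirty-second notes: quarter = 8; quarter note = 8; thirty-second note = 1; eighth note = 4.
Adding: 8 + 8 + 1 + 4 = 21.
21 ÷ 16 = 1 complete bar with 5 thirty-second notes remaining.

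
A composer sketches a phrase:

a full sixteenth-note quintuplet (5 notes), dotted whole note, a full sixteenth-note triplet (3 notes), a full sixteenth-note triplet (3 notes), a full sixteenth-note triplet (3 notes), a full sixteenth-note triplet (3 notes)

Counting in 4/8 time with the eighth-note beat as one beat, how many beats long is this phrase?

One eighth-note beat = 2 sixteenth notes.
In sixteenth notes: a full sixteenth-note quintuplet (5 notes) (five quintuplet sixteenths span one quarter) = 4; dotted whole note = 24; a full sixteenth-note triplet (3 notes) (three triplet sixteenths span one eighth) = 2; a full sixteenth-note triplet (3 notes) (three triplet sixteenths span one eighth) = 2; a full sixteenth-note triplet (3 notes) (three triplet sixteenths span one eighth) = 2; a full sixteenth-note triplet (3 notes) (three triplet sixteenths span one eighth) = 2.
Adding: 4 + 24 + 2 + 2 + 2 + 2 = 36.
36 ÷ 2 = 18 beats.

18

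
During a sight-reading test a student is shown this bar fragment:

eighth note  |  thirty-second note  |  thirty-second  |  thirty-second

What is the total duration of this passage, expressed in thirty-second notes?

7

Convert each value to thirty-second notes: eighth note = 4; thirty-second note = 1; thirty-second = 1; thirty-second = 1.
Total: 4 + 1 + 1 + 1 = 7 thirty-second notes.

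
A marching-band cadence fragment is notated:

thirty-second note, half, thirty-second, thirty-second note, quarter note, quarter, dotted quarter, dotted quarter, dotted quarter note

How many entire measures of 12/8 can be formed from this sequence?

1

One bar of 12/8 = 48 thirty-second notes.
Working in thirty-second notes: thirty-second note = 1; half = 16; thirty-second = 1; thirty-second note = 1; quarter note = 8; quarter = 8; dotted quarter = 12; dotted quarter = 12; dotted quarter note = 12.
Adding: 1 + 16 + 1 + 1 + 8 + 8 + 12 + 12 + 12 = 71.
71 ÷ 48 = 1 complete bar with 23 left over.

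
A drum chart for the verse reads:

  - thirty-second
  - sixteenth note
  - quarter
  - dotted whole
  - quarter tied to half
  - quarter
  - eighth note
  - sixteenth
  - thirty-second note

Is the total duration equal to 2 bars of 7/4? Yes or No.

One bar of 7/4 = 56 thirty-second notes, so 2 bars = 112.
Working in thirty-second notes: thirty-second = 1; sixteenth note = 2; quarter = 8; dotted whole = 48; quarter tied to half (quarter + half) = 24; quarter = 8; eighth note = 4; sixteenth = 2; thirty-second note = 1.
Adding: 1 + 2 + 8 + 48 + 24 + 8 + 4 + 2 + 1 = 98.
98 falls short of 112, so the answer is No.

No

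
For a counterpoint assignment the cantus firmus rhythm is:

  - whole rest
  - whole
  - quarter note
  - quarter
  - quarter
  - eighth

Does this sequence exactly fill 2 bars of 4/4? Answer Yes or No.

No

One bar of 4/4 = 8 eighth notes, so 2 bars = 16.
Express everything in eighth notes: whole rest = 8; whole = 8; quarter note = 2; quarter = 2; quarter = 2; eighth = 1.
Sum: 8 + 8 + 2 + 2 + 2 + 1 = 23.
23 exceeds 16, so the answer is No.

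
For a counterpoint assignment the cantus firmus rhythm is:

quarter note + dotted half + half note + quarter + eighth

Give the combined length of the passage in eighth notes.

Convert each value to eighth notes: quarter note = 2; dotted half = 6; half note = 4; quarter = 2; eighth = 1.
Altogether 2 + 6 + 4 + 2 + 1 = 15 eighth notes.

15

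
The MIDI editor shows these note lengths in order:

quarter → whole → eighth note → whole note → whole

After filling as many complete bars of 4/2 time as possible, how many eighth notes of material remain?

11

One bar of 4/2 = 16 eighth notes.
In eighth notes: quarter = 2; whole = 8; eighth note = 1; whole note = 8; whole = 8.
Total: 2 + 8 + 1 + 8 + 8 = 27.
27 ÷ 16 = 1 complete bar with 11 eighth notes remaining.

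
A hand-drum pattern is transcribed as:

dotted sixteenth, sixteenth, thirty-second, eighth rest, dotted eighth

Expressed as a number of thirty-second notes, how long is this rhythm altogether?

16

Each duration in thirty-second notes: dotted sixteenth = 3; sixteenth = 2; thirty-second = 1; eighth rest = 4; dotted eighth = 6.
Adding: 3 + 2 + 1 + 4 + 6 = 16 thirty-second notes.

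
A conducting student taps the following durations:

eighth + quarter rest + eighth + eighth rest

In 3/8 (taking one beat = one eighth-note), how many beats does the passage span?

5

One eighth-note beat = 2 sixteenth notes.
In sixteenth notes: eighth = 2; quarter rest = 4; eighth = 2; eighth rest = 2.
Altogether 2 + 4 + 2 + 2 = 10.
10 ÷ 2 = 5 beats.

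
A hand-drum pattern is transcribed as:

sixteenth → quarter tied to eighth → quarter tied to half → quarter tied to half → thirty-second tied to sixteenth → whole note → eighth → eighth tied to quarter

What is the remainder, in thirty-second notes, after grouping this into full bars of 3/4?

One bar of 3/4 = 24 thirty-second notes.
Convert each value to thirty-second notes: sixteenth = 2; quarter tied to eighth (quarter + eighth) = 12; quarter tied to half (quarter + half) = 24; quarter tied to half (quarter + half) = 24; thirty-second tied to sixteenth (thirty-second + sixteenth) = 3; whole note = 32; eighth = 4; eighth tied to quarter (eighth + quarter) = 12.
Sum: 2 + 12 + 24 + 24 + 3 + 32 + 4 + 12 = 113.
113 ÷ 24 = 4 complete bars with 17 thirty-second notes remaining.

17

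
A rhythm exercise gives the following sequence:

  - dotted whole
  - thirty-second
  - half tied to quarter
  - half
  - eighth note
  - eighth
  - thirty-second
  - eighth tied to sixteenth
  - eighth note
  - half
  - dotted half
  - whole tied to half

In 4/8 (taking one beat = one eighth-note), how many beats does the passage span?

49

One eighth-note beat = 4 thirty-second notes.
Working in thirty-second notes: dotted whole = 48; thirty-second = 1; half tied to quarter (half + quarter) = 24; half = 16; eighth note = 4; eighth = 4; thirty-second = 1; eighth tied to sixteenth (eighth + sixteenth) = 6; eighth note = 4; half = 16; dotted half = 24; whole tied to half (whole + half) = 48.
Total: 48 + 1 + 24 + 16 + 4 + 4 + 1 + 6 + 4 + 16 + 24 + 48 = 196.
196 ÷ 4 = 49 beats.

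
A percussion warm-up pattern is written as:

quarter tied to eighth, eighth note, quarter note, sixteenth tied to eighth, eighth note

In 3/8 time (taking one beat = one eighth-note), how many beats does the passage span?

One eighth-note beat = 2 sixteenth notes.
Express everything in sixteenth notes: quarter tied to eighth (quarter + eighth) = 6; eighth note = 2; quarter note = 4; sixteenth tied to eighth (sixteenth + eighth) = 3; eighth note = 2.
Altogether 6 + 2 + 4 + 3 + 2 = 17.
17 ÷ 2 = 8.5 beats.

8.5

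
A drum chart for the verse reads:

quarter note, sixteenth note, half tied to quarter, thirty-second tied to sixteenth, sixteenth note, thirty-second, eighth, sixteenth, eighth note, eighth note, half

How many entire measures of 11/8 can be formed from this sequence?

One bar of 11/8 = 44 thirty-second notes.
Each duration in thirty-second notes: quarter note = 8; sixteenth note = 2; half tied to quarter (half + quarter) = 24; thirty-second tied to sixteenth (thirty-second + sixteenth) = 3; sixteenth note = 2; thirty-second = 1; eighth = 4; sixteenth = 2; eighth note = 4; eighth note = 4; half = 16.
Sum: 8 + 2 + 24 + 3 + 2 + 1 + 4 + 2 + 4 + 4 + 16 = 70.
70 ÷ 44 = 1 complete bar with 26 left over.

1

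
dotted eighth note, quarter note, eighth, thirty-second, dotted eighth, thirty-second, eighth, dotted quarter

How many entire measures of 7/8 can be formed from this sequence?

1

One bar of 7/8 = 28 thirty-second notes.
Express everything in thirty-second notes: dotted eighth note = 6; quarter note = 8; eighth = 4; thirty-second = 1; dotted eighth = 6; thirty-second = 1; eighth = 4; dotted quarter = 12.
Adding: 6 + 8 + 4 + 1 + 6 + 1 + 4 + 12 = 42.
42 ÷ 28 = 1 complete bar with 14 left over.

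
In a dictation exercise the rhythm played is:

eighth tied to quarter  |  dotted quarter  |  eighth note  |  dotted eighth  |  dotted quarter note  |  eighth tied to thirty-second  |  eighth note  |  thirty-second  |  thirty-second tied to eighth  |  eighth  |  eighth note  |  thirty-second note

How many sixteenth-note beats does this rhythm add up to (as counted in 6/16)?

35

One sixteenth-note beat = 2 thirty-second notes.
Each duration in thirty-second notes: eighth tied to quarter (eighth + quarter) = 12; dotted quarter = 12; eighth note = 4; dotted eighth = 6; dotted quarter note = 12; eighth tied to thirty-second (eighth + thirty-second) = 5; eighth note = 4; thirty-second = 1; thirty-second tied to eighth (thirty-second + eighth) = 5; eighth = 4; eighth note = 4; thirty-second note = 1.
Total: 12 + 12 + 4 + 6 + 12 + 5 + 4 + 1 + 5 + 4 + 4 + 1 = 70.
70 ÷ 2 = 35 beats.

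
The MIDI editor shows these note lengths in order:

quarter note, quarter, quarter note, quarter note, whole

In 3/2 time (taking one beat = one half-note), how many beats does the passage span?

4

One half-note beat = 2 quarter notes.
Express everything in quarter notes: quarter note = 1; quarter = 1; quarter note = 1; quarter note = 1; whole = 4.
Sum: 1 + 1 + 1 + 1 + 4 = 8.
8 ÷ 2 = 4 beats.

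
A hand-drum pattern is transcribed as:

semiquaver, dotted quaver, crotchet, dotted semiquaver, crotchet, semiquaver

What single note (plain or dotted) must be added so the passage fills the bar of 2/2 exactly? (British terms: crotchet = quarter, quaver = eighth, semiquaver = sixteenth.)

The bar of 2/2 = 32 thirty-second notes.
Each duration in thirty-second notes: semiquaver = 2; dotted quaver = 6; crotchet = 8; dotted semiquaver = 3; crotchet = 8; semiquaver = 2.
Total: 2 + 6 + 8 + 3 + 8 + 2 = 29.
Remaining: 32 − 29 = 3 thirty-second notes, which is a dotted sixteenth note.

dotted sixteenth note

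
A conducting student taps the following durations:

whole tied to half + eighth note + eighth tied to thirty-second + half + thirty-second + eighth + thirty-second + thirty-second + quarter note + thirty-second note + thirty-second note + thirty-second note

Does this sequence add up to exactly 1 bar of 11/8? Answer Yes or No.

No

One bar of 11/8 = 44 thirty-second notes.
In thirty-second notes: whole tied to half (whole + half) = 48; eighth note = 4; eighth tied to thirty-second (eighth + thirty-second) = 5; half = 16; thirty-second = 1; eighth = 4; thirty-second = 1; thirty-second = 1; quarter note = 8; thirty-second note = 1; thirty-second note = 1; thirty-second note = 1.
Adding: 48 + 4 + 5 + 16 + 1 + 4 + 1 + 1 + 8 + 1 + 1 + 1 = 91.
91 exceeds 44, so the answer is No.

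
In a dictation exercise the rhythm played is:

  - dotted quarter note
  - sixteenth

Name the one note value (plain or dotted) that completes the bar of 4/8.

The bar of 4/8 = 8 sixteenth notes.
Working in sixteenth notes: dotted quarter note = 6; sixteenth = 1.
Adding: 6 + 1 = 7.
Remaining: 8 − 7 = 1 sixteenth note, which is a sixteenth note.

sixteenth note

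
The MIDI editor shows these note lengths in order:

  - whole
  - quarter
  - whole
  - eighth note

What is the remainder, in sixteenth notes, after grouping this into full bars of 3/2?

14

One bar of 3/2 = 12 eighth notes.
Working in eighth notes: whole = 8; quarter = 2; whole = 8; eighth note = 1.
Adding: 8 + 2 + 8 + 1 = 19.
19 ÷ 12 = 1 complete bar with 7 eighth notes remaining = 14 sixteenth notes.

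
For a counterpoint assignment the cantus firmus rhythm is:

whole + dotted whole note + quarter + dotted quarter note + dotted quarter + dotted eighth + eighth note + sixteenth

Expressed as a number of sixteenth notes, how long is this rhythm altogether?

62

Working in sixteenth notes: whole = 16; dotted whole note = 24; quarter = 4; dotted quarter note = 6; dotted quarter = 6; dotted eighth = 3; eighth note = 2; sixteenth = 1.
Adding: 16 + 24 + 4 + 6 + 6 + 3 + 2 + 1 = 62 sixteenth notes.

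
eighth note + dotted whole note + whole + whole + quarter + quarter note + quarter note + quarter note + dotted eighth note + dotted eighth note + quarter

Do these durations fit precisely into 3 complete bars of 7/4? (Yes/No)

One bar of 7/4 = 28 sixteenth notes, so 3 bars = 84.
In sixteenth notes: eighth note = 2; dotted whole note = 24; whole = 16; whole = 16; quarter = 4; quarter note = 4; quarter note = 4; quarter note = 4; dotted eighth note = 3; dotted eighth note = 3; quarter = 4.
Altogether 2 + 24 + 16 + 16 + 4 + 4 + 4 + 4 + 3 + 3 + 4 = 84.
84 equals 84, so the answer is Yes.

Yes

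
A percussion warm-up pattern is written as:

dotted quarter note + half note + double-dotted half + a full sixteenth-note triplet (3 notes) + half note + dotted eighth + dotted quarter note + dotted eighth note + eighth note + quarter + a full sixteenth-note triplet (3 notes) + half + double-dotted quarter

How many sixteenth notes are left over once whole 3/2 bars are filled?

1

One bar of 3/2 = 24 sixteenth notes.
Each duration in sixteenth notes: dotted quarter note = 6; half note = 8; double-dotted half = 14; a full sixteenth-note triplet (3 notes) (three triplet sixteenths span one eighth) = 2; half note = 8; dotted eighth = 3; dotted quarter note = 6; dotted eighth note = 3; eighth note = 2; quarter = 4; a full sixteenth-note triplet (3 notes) (three triplet sixteenths span one eighth) = 2; half = 8; double-dotted quarter = 7.
Adding: 6 + 8 + 14 + 2 + 8 + 3 + 6 + 3 + 2 + 4 + 2 + 8 + 7 = 73.
73 ÷ 24 = 3 complete bars with 1 sixteenth note remaining.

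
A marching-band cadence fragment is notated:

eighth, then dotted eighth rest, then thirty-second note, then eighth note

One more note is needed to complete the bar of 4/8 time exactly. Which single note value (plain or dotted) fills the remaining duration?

thirty-second note

The bar of 4/8 = 16 thirty-second notes.
Working in thirty-second notes: eighth = 4; dotted eighth rest = 6; thirty-second note = 1; eighth note = 4.
Altogether 4 + 6 + 1 + 4 = 15.
Remaining: 16 − 15 = 1 thirty-second note, which is a thirty-second note.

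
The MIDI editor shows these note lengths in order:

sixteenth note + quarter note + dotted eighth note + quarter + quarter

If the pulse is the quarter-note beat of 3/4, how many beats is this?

4

One quarter-note beat = 4 sixteenth notes.
Each duration in sixteenth notes: sixteenth note = 1; quarter note = 4; dotted eighth note = 3; quarter = 4; quarter = 4.
Adding: 1 + 4 + 3 + 4 + 4 = 16.
16 ÷ 4 = 4 beats.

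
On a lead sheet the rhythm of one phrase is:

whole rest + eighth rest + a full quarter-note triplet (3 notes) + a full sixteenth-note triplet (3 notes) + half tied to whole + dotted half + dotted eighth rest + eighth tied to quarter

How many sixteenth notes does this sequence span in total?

In sixteenth notes: whole rest = 16; eighth rest = 2; a full quarter-note triplet (3 notes) (three triplet quarters span one half) = 8; a full sixteenth-note triplet (3 notes) (three triplet sixteenths span one eighth) = 2; half tied to whole (half + whole) = 24; dotted half = 12; dotted eighth rest = 3; eighth tied to quarter (eighth + quarter) = 6.
Altogether 16 + 2 + 8 + 2 + 24 + 12 + 3 + 6 = 73 sixteenth notes.

73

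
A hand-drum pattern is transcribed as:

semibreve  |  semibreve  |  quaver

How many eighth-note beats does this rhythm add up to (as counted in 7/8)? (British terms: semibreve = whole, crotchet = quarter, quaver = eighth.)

One eighth-note beat = 2 sixteenth notes.
Convert each value to sixteenth notes: semibreve = 16; semibreve = 16; quaver = 2.
Total: 16 + 16 + 2 = 34.
34 ÷ 2 = 17 beats.

17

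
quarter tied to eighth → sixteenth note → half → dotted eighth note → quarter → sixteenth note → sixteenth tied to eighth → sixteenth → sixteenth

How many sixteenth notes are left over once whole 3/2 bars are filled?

One bar of 3/2 = 24 sixteenth notes.
Each duration in sixteenth notes: quarter tied to eighth (quarter + eighth) = 6; sixteenth note = 1; half = 8; dotted eighth note = 3; quarter = 4; sixteenth note = 1; sixteenth tied to eighth (sixteenth + eighth) = 3; sixteenth = 1; sixteenth = 1.
Sum: 6 + 1 + 8 + 3 + 4 + 1 + 3 + 1 + 1 = 28.
28 ÷ 24 = 1 complete bar with 4 sixteenth notes remaining.

4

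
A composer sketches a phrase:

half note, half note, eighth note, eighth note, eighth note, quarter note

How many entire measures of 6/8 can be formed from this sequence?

2

One bar of 6/8 = 6 eighth notes.
Each duration in eighth notes: half note = 4; half note = 4; eighth note = 1; eighth note = 1; eighth note = 1; quarter note = 2.
Adding: 4 + 4 + 1 + 1 + 1 + 2 = 13.
13 ÷ 6 = 2 complete bars with 1 left over.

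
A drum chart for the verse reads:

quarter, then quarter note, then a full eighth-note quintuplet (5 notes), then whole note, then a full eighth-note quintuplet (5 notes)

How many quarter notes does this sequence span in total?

10

Convert each value to quarter notes: quarter = 1; quarter note = 1; a full eighth-note quintuplet (5 notes) (five quintuplet eighths span one half) = 2; whole note = 4; a full eighth-note quintuplet (5 notes) (five quintuplet eighths span one half) = 2.
Adding: 1 + 1 + 2 + 4 + 2 = 10 quarter notes.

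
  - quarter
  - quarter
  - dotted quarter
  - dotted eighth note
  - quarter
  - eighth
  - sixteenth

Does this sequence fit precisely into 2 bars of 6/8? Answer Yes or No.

Yes

One bar of 6/8 = 12 sixteenth notes, so 2 bars = 24.
Express everything in sixteenth notes: quarter = 4; quarter = 4; dotted quarter = 6; dotted eighth note = 3; quarter = 4; eighth = 2; sixteenth = 1.
Adding: 4 + 4 + 6 + 3 + 4 + 2 + 1 = 24.
24 equals 24, so the answer is Yes.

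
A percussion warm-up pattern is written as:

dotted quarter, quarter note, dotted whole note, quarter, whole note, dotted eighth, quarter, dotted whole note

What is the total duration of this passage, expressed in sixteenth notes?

Convert each value to sixteenth notes: dotted quarter = 6; quarter note = 4; dotted whole note = 24; quarter = 4; whole note = 16; dotted eighth = 3; quarter = 4; dotted whole note = 24.
Sum: 6 + 4 + 24 + 4 + 16 + 3 + 4 + 24 = 85 sixteenth notes.

85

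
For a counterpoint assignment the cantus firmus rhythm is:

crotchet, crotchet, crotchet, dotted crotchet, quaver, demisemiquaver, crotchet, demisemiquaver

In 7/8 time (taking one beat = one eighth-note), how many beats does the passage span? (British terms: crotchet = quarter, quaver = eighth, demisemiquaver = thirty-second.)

12.5

One eighth-note beat = 4 thirty-second notes.
Working in thirty-second notes: crotchet = 8; crotchet = 8; crotchet = 8; dotted crotchet = 12; quaver = 4; demisemiquaver = 1; crotchet = 8; demisemiquaver = 1.
Total: 8 + 8 + 8 + 12 + 4 + 1 + 8 + 1 = 50.
50 ÷ 4 = 12.5 beats.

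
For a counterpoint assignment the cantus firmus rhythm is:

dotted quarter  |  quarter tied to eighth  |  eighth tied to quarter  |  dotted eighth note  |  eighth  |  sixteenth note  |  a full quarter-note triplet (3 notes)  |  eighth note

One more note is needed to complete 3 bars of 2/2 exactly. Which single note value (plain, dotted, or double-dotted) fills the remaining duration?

double-dotted half note

3 bars of 2/2 = 48 sixteenth notes.
Convert each value to sixteenth notes: dotted quarter = 6; quarter tied to eighth (quarter + eighth) = 6; eighth tied to quarter (eighth + quarter) = 6; dotted eighth note = 3; eighth = 2; sixteenth note = 1; a full quarter-note triplet (3 notes) (three triplet quarters span one half) = 8; eighth note = 2.
Adding: 6 + 6 + 6 + 3 + 2 + 1 + 8 + 2 = 34.
Remaining: 48 − 34 = 14 sixteenth notes, which is a double-dotted half note.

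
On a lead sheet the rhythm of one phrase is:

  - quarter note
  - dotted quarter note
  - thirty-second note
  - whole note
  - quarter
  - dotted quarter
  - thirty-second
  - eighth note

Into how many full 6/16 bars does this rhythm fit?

One bar of 6/16 = 12 thirty-second notes.
Express everything in thirty-second notes: quarter note = 8; dotted quarter note = 12; thirty-second note = 1; whole note = 32; quarter = 8; dotted quarter = 12; thirty-second = 1; eighth note = 4.
Altogether 8 + 12 + 1 + 32 + 8 + 12 + 1 + 4 = 78.
78 ÷ 12 = 6 complete bars with 6 left over.

6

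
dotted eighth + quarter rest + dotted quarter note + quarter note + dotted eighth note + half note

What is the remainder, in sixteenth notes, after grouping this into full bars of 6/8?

4

One bar of 6/8 = 12 sixteenth notes.
Working in sixteenth notes: dotted eighth = 3; quarter rest = 4; dotted quarter note = 6; quarter note = 4; dotted eighth note = 3; half note = 8.
Total: 3 + 4 + 6 + 4 + 3 + 8 = 28.
28 ÷ 12 = 2 complete bars with 4 sixteenth notes remaining.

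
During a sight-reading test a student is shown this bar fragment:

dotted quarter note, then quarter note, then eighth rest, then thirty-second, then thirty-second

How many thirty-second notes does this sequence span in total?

Convert each value to thirty-second notes: dotted quarter note = 12; quarter note = 8; eighth rest = 4; thirty-second = 1; thirty-second = 1.
Sum: 12 + 8 + 4 + 1 + 1 = 26 thirty-second notes.

26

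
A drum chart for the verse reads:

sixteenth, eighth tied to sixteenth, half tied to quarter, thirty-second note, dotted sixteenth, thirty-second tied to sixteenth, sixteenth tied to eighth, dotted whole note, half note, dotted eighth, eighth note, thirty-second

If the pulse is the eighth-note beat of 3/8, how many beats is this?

30

One eighth-note beat = 4 thirty-second notes.
In thirty-second notes: sixteenth = 2; eighth tied to sixteenth (eighth + sixteenth) = 6; half tied to quarter (half + quarter) = 24; thirty-second note = 1; dotted sixteenth = 3; thirty-second tied to sixteenth (thirty-second + sixteenth) = 3; sixteenth tied to eighth (sixteenth + eighth) = 6; dotted whole note = 48; half note = 16; dotted eighth = 6; eighth note = 4; thirty-second = 1.
Adding: 2 + 6 + 24 + 1 + 3 + 3 + 6 + 48 + 16 + 6 + 4 + 1 = 120.
120 ÷ 4 = 30 beats.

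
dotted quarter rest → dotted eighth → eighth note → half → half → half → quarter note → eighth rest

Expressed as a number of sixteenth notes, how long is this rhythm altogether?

41

Express everything in sixteenth notes: dotted quarter rest = 6; dotted eighth = 3; eighth note = 2; half = 8; half = 8; half = 8; quarter note = 4; eighth rest = 2.
Total: 6 + 3 + 2 + 8 + 8 + 8 + 4 + 2 = 41 sixteenth notes.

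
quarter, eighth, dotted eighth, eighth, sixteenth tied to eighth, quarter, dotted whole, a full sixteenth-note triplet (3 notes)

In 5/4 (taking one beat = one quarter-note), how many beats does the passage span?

11

One quarter-note beat = 4 sixteenth notes.
Convert each value to sixteenth notes: quarter = 4; eighth = 2; dotted eighth = 3; eighth = 2; sixteenth tied to eighth (sixteenth + eighth) = 3; quarter = 4; dotted whole = 24; a full sixteenth-note triplet (3 notes) (three triplet sixteenths span one eighth) = 2.
Altogether 4 + 2 + 3 + 2 + 3 + 4 + 24 + 2 = 44.
44 ÷ 4 = 11 beats.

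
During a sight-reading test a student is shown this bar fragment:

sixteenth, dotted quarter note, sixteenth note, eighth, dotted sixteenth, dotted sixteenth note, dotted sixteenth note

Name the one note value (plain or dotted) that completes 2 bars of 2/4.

dotted sixteenth note

2 bars of 2/4 = 32 thirty-second notes.
Express everything in thirty-second notes: sixteenth = 2; dotted quarter note = 12; sixteenth note = 2; eighth = 4; dotted sixteenth = 3; dotted sixteenth note = 3; dotted sixteenth note = 3.
Sum: 2 + 12 + 2 + 4 + 3 + 3 + 3 = 29.
Remaining: 32 − 29 = 3 thirty-second notes, which is a dotted sixteenth note.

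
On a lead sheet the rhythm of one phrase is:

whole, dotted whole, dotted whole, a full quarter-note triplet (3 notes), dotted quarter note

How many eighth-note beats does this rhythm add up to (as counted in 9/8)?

39

One eighth-note beat = 2 sixteenth notes.
Working in sixteenth notes: whole = 16; dotted whole = 24; dotted whole = 24; a full quarter-note triplet (3 notes) (three triplet quarters span one half) = 8; dotted quarter note = 6.
Sum: 16 + 24 + 24 + 8 + 6 = 78.
78 ÷ 2 = 39 beats.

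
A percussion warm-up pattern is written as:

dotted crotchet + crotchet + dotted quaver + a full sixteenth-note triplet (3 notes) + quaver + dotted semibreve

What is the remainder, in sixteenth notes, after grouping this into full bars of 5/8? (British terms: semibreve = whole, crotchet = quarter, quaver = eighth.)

1

One bar of 5/8 = 10 sixteenth notes.
Each duration in sixteenth notes: dotted crotchet = 6; crotchet = 4; dotted quaver = 3; a full sixteenth-note triplet (3 notes) (three triplet sixteenths span one eighth) = 2; quaver = 2; dotted semibreve = 24.
Total: 6 + 4 + 3 + 2 + 2 + 24 = 41.
41 ÷ 10 = 4 complete bars with 1 sixteenth note remaining.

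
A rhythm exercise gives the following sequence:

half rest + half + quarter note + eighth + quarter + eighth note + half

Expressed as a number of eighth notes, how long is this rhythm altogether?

18

Working in eighth notes: half rest = 4; half = 4; quarter note = 2; eighth = 1; quarter = 2; eighth note = 1; half = 4.
Altogether 4 + 4 + 2 + 1 + 2 + 1 + 4 = 18 eighth notes.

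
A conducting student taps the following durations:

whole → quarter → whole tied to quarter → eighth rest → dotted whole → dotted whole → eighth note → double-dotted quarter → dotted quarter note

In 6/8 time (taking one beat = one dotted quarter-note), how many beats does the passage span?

One dotted quarter-note beat = 6 sixteenth notes.
In sixteenth notes: whole = 16; quarter = 4; whole tied to quarter (whole + quarter) = 20; eighth rest = 2; dotted whole = 24; dotted whole = 24; eighth note = 2; double-dotted quarter = 7; dotted quarter note = 6.
Altogether 16 + 4 + 20 + 2 + 24 + 24 + 2 + 7 + 6 = 105.
105 ÷ 6 = 17.5 beats.

17.5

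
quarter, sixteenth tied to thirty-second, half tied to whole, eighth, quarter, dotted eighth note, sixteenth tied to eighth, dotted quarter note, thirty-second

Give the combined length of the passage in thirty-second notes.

96

Each duration in thirty-second notes: quarter = 8; sixteenth tied to thirty-second (sixteenth + thirty-second) = 3; half tied to whole (half + whole) = 48; eighth = 4; quarter = 8; dotted eighth note = 6; sixteenth tied to eighth (sixteenth + eighth) = 6; dotted quarter note = 12; thirty-second = 1.
Sum: 8 + 3 + 48 + 4 + 8 + 6 + 6 + 12 + 1 = 96 thirty-second notes.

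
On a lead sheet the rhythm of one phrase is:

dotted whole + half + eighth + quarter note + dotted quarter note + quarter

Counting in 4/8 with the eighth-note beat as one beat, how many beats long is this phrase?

24

One eighth-note beat = 2 sixteenth notes.
Working in sixteenth notes: dotted whole = 24; half = 8; eighth = 2; quarter note = 4; dotted quarter note = 6; quarter = 4.
Altogether 24 + 8 + 2 + 4 + 6 + 4 = 48.
48 ÷ 2 = 24 beats.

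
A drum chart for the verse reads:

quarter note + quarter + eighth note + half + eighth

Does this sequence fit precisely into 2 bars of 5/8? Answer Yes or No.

One bar of 5/8 = 5 eighth notes, so 2 bars = 10.
Each duration in eighth notes: quarter note = 2; quarter = 2; eighth note = 1; half = 4; eighth = 1.
Total: 2 + 2 + 1 + 4 + 1 = 10.
10 equals 10, so the answer is Yes.

Yes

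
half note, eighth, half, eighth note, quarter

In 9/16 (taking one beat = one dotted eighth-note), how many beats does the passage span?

One dotted eighth-note beat = 3 sixteenth notes.
Convert each value to sixteenth notes: half note = 8; eighth = 2; half = 8; eighth note = 2; quarter = 4.
Sum: 8 + 2 + 8 + 2 + 4 = 24.
24 ÷ 3 = 8 beats.

8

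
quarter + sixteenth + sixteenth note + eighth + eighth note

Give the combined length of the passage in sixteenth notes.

In sixteenth notes: quarter = 4; sixteenth = 1; sixteenth note = 1; eighth = 2; eighth note = 2.
Total: 4 + 1 + 1 + 2 + 2 = 10 sixteenth notes.

10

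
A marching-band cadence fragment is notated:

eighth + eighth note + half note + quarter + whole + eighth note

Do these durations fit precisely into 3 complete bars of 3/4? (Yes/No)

One bar of 3/4 = 6 eighth notes, so 3 bars = 18.
Express everything in eighth notes: eighth = 1; eighth note = 1; half note = 4; quarter = 2; whole = 8; eighth note = 1.
Adding: 1 + 1 + 4 + 2 + 8 + 1 = 17.
17 falls short of 18, so the answer is No.

No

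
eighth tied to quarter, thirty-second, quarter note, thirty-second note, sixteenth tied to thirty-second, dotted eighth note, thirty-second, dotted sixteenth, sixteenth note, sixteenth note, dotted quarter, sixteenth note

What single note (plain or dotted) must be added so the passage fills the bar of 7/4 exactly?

dotted sixteenth note

The bar of 7/4 = 56 thirty-second notes.
Each duration in thirty-second notes: eighth tied to quarter (eighth + quarter) = 12; thirty-second = 1; quarter note = 8; thirty-second note = 1; sixteenth tied to thirty-second (sixteenth + thirty-second) = 3; dotted eighth note = 6; thirty-second = 1; dotted sixteenth = 3; sixteenth note = 2; sixteenth note = 2; dotted quarter = 12; sixteenth note = 2.
Sum: 12 + 1 + 8 + 1 + 3 + 6 + 1 + 3 + 2 + 2 + 12 + 2 = 53.
Remaining: 56 − 53 = 3 thirty-second notes, which is a dotted sixteenth note.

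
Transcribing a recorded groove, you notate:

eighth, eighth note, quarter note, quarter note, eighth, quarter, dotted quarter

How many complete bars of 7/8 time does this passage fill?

1

One bar of 7/8 = 7 eighth notes.
Working in eighth notes: eighth = 1; eighth note = 1; quarter note = 2; quarter note = 2; eighth = 1; quarter = 2; dotted quarter = 3.
Total: 1 + 1 + 2 + 2 + 1 + 2 + 3 = 12.
12 ÷ 7 = 1 complete bar with 5 left over.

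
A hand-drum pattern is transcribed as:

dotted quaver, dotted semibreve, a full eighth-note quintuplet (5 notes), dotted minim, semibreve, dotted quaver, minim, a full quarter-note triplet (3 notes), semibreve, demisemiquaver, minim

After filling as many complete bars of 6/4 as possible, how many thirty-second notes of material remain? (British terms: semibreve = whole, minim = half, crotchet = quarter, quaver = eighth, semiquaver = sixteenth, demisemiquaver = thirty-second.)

One bar of 6/4 = 48 thirty-second notes.
Each duration in thirty-second notes: dotted quaver = 6; dotted semibreve = 48; a full eighth-note quintuplet (5 notes) (five quintuplet eighths span one half) = 16; dotted minim = 24; semibreve = 32; dotted quaver = 6; minim = 16; a full quarter-note triplet (3 notes) (three triplet quarters span one half) = 16; semibreve = 32; demisemiquaver = 1; minim = 16.
Altogether 6 + 48 + 16 + 24 + 32 + 6 + 16 + 16 + 32 + 1 + 16 = 213.
213 ÷ 48 = 4 complete bars with 21 thirty-second notes remaining.

21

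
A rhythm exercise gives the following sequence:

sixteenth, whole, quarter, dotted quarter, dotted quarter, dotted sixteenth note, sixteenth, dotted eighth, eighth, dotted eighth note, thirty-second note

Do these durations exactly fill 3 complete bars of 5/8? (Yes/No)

No

One bar of 5/8 = 20 thirty-second notes, so 3 bars = 60.
Working in thirty-second notes: sixteenth = 2; whole = 32; quarter = 8; dotted quarter = 12; dotted quarter = 12; dotted sixteenth note = 3; sixteenth = 2; dotted eighth = 6; eighth = 4; dotted eighth note = 6; thirty-second note = 1.
Adding: 2 + 32 + 8 + 12 + 12 + 3 + 2 + 6 + 4 + 6 + 1 = 88.
88 exceeds 60, so the answer is No.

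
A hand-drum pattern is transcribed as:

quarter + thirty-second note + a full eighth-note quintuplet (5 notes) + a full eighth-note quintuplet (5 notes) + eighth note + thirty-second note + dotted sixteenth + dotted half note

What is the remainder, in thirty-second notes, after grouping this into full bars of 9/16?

1

One bar of 9/16 = 18 thirty-second notes.
In thirty-second notes: quarter = 8; thirty-second note = 1; a full eighth-note quintuplet (5 notes) (five quintuplet eighths span one half) = 16; a full eighth-note quintuplet (5 notes) (five quintuplet eighths span one half) = 16; eighth note = 4; thirty-second note = 1; dotted sixteenth = 3; dotted half note = 24.
Total: 8 + 1 + 16 + 16 + 4 + 1 + 3 + 24 = 73.
73 ÷ 18 = 4 complete bars with 1 thirty-second note remaining.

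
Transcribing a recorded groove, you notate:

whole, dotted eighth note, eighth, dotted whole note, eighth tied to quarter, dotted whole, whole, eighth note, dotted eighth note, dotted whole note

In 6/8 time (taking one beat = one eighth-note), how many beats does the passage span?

One eighth-note beat = 2 sixteenth notes.
Working in sixteenth notes: whole = 16; dotted eighth note = 3; eighth = 2; dotted whole note = 24; eighth tied to quarter (eighth + quarter) = 6; dotted whole = 24; whole = 16; eighth note = 2; dotted eighth note = 3; dotted whole note = 24.
Adding: 16 + 3 + 2 + 24 + 6 + 24 + 16 + 2 + 3 + 24 = 120.
120 ÷ 2 = 60 beats.

60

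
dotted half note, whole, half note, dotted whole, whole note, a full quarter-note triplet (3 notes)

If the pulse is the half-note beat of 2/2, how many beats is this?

One half-note beat = 2 quarter notes.
Convert each value to quarter notes: dotted half note = 3; whole = 4; half note = 2; dotted whole = 6; whole note = 4; a full quarter-note triplet (3 notes) (three triplet quarters span one half) = 2.
Adding: 3 + 4 + 2 + 6 + 4 + 2 = 21.
21 ÷ 2 = 10.5 beats.

10.5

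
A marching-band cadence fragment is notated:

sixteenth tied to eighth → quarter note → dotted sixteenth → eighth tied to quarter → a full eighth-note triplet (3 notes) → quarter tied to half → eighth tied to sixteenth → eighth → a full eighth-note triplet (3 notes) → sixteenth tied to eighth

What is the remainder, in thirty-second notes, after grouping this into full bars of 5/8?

One bar of 5/8 = 20 thirty-second notes.
In thirty-second notes: sixteenth tied to eighth (sixteenth + eighth) = 6; quarter note = 8; dotted sixteenth = 3; eighth tied to quarter (eighth + quarter) = 12; a full eighth-note triplet (3 notes) (three triplet eighths span one quarter) = 8; quarter tied to half (quarter + half) = 24; eighth tied to sixteenth (eighth + sixteenth) = 6; eighth = 4; a full eighth-note triplet (3 notes) (three triplet eighths span one quarter) = 8; sixteenth tied to eighth (sixteenth + eighth) = 6.
Total: 6 + 8 + 3 + 12 + 8 + 24 + 6 + 4 + 8 + 6 = 85.
85 ÷ 20 = 4 complete bars with 5 thirty-second notes remaining.

5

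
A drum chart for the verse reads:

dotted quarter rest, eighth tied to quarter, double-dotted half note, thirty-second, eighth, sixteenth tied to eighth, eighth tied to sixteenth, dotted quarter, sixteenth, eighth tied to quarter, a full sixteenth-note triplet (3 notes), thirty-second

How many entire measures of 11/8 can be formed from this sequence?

One bar of 11/8 = 44 thirty-second notes.
In thirty-second notes: dotted quarter rest = 12; eighth tied to quarter (eighth + quarter) = 12; double-dotted half note = 28; thirty-second = 1; eighth = 4; sixteenth tied to eighth (sixteenth + eighth) = 6; eighth tied to sixteenth (eighth + sixteenth) = 6; dotted quarter = 12; sixteenth = 2; eighth tied to quarter (eighth + quarter) = 12; a full sixteenth-note triplet (3 notes) (three triplet sixteenths span one eighth) = 4; thirty-second = 1.
Altogether 12 + 12 + 28 + 1 + 4 + 6 + 6 + 12 + 2 + 12 + 4 + 1 = 100.
100 ÷ 44 = 2 complete bars with 12 left over.

2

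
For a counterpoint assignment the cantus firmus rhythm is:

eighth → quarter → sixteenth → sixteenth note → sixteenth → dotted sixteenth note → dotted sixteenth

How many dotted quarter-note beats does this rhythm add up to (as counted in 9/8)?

2

One dotted quarter-note beat = 12 thirty-second notes.
Convert each value to thirty-second notes: eighth = 4; quarter = 8; sixteenth = 2; sixteenth note = 2; sixteenth = 2; dotted sixteenth note = 3; dotted sixteenth = 3.
Sum: 4 + 8 + 2 + 2 + 2 + 3 + 3 = 24.
24 ÷ 12 = 2 beats.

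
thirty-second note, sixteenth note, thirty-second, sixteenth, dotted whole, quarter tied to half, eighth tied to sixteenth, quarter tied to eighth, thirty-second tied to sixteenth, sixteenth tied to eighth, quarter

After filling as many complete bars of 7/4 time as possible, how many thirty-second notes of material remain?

1

One bar of 7/4 = 56 thirty-second notes.
Convert each value to thirty-second notes: thirty-second note = 1; sixteenth note = 2; thirty-second = 1; sixteenth = 2; dotted whole = 48; quarter tied to half (quarter + half) = 24; eighth tied to sixteenth (eighth + sixteenth) = 6; quarter tied to eighth (quarter + eighth) = 12; thirty-second tied to sixteenth (thirty-second + sixteenth) = 3; sixteenth tied to eighth (sixteenth + eighth) = 6; quarter = 8.
Altogether 1 + 2 + 1 + 2 + 48 + 24 + 6 + 12 + 3 + 6 + 8 = 113.
113 ÷ 56 = 2 complete bars with 1 thirty-second note remaining.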